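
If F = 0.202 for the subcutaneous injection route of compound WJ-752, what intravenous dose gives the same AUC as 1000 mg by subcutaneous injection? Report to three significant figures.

D_iv = 202 mg

Systemic exposure from an extravascular dose = F × D_ev, so the equivalent IV dose is F × D_ev.
D_iv = F × D_ev = 0.202 × 1000 = 202 mg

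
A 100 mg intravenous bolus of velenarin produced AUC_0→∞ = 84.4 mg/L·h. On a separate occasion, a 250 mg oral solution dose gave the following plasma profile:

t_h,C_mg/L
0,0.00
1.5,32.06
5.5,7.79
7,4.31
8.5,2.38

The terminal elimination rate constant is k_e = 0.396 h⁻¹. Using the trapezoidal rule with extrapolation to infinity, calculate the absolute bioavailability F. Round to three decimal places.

F = 0.587

Trapezoidal AUC_0→8.5 (oral solution):
  [0→1.5]: (0.00+32.06)/2 × 1.5 = 24.045
  [1.5→5.5]: (32.06+7.79)/2 × 4 = 79.7
  [5.5→7]: (7.79+4.31)/2 × 1.5 = 9.075
  [7→8.5]: (4.31+2.38)/2 × 1.5 = 5.0175
  Sum = 117.8375 mg/L·h
Tail: C_last/k_e = 2.38/0.396 = 6.010
AUC_0→∞ (oral solution) = 117.8375 + 6.010 = 123.8475 mg/L·h
F = (AUC_ev/D_ev)/(AUC_iv/D_iv) = (123.8475/250)/(84.4/100) = 0.49539/0.844 = 0.5870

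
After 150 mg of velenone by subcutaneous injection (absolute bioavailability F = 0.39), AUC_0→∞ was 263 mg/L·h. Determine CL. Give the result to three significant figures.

CL = F × Dose / AUC_0→∞
   = 0.39 × 150 / 263 = 0.222433 L/h

CL = 0.222 L/h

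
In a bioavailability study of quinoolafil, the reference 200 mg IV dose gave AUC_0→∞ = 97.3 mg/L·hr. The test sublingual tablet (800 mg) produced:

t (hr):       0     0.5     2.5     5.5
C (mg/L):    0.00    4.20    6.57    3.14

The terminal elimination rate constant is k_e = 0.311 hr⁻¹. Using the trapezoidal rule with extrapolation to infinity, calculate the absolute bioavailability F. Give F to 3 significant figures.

F = 0.0937

Trapezoidal AUC_0→5.5 (sublingual tablet):
  [0→0.5]: (0.00+4.20)/2 × 0.5 = 1.05
  [0.5→2.5]: (4.20+6.57)/2 × 2 = 10.77
  [2.5→5.5]: (6.57+3.14)/2 × 3 = 14.565
  Sum = 26.385 mg/L·hr
Tail: C_last/k_e = 3.14/0.311 = 10.096
AUC_0→∞ (sublingual tablet) = 26.385 + 10.096 = 36.481 mg/L·hr
F = (AUC_ev/D_ev)/(AUC_iv/D_iv) = (36.481/800)/(97.3/200) = 0.04560125/0.4865 = 0.0937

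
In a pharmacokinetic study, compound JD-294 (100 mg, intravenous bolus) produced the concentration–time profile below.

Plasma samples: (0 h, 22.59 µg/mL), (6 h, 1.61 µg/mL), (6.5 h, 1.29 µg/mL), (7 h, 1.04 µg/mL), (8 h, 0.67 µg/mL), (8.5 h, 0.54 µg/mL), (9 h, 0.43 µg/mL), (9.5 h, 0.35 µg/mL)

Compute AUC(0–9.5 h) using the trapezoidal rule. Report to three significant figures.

AUC = 75.5 µg/mL·h

Trapezoidal AUC_0→9.5:
  [0→6]: (22.59+1.61)/2 × 6 = 72.6
  [6→6.5]: (1.61+1.29)/2 × 0.5 = 0.725
  [6.5→7]: (1.29+1.04)/2 × 0.5 = 0.5825
  [7→8]: (1.04+0.67)/2 × 1 = 0.855
  [8→8.5]: (0.67+0.54)/2 × 0.5 = 0.3025
  [8.5→9]: (0.54+0.43)/2 × 0.5 = 0.2425
  [9→9.5]: (0.43+0.35)/2 × 0.5 = 0.195
  Sum = 75.5025 µg/mL·h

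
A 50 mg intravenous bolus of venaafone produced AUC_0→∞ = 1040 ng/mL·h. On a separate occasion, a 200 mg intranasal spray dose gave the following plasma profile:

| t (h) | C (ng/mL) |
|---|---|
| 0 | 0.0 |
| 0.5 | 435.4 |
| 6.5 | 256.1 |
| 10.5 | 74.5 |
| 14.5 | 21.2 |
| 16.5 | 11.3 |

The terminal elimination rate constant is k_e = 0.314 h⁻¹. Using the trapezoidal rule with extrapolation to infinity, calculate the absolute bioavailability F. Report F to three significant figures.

F = 0.746

Trapezoidal AUC_0→16.5 (intranasal spray):
  [0→0.5]: (0.0+435.4)/2 × 0.5 = 108.85
  [0.5→6.5]: (435.4+256.1)/2 × 6 = 2074.5
  [6.5→10.5]: (256.1+74.5)/2 × 4 = 661.2
  [10.5→14.5]: (74.5+21.2)/2 × 4 = 191.4
  [14.5→16.5]: (21.2+11.3)/2 × 2 = 32.5
  Sum = 3068.45 ng/mL·h
Tail: C_last/k_e = 11.3/0.314 = 35.987
AUC_0→∞ (intranasal spray) = 3068.45 + 35.987 = 3104.437 ng/mL·h
F = (AUC_ev/D_ev)/(AUC_iv/D_iv) = (3104.437/200)/(1040/50) = 15.522185/20.8 = 0.7463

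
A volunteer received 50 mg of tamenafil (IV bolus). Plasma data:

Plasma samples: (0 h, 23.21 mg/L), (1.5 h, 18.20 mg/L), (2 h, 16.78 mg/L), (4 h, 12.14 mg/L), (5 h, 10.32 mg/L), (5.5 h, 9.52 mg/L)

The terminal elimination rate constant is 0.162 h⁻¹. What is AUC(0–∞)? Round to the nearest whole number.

Trapezoidal AUC_0→5.5:
  [0→1.5]: (23.21+18.20)/2 × 1.5 = 31.0575
  [1.5→2]: (18.20+16.78)/2 × 0.5 = 8.745
  [2→4]: (16.78+12.14)/2 × 2 = 28.92
  [4→5]: (12.14+10.32)/2 × 1 = 11.23
  [5→5.5]: (10.32+9.52)/2 × 0.5 = 4.96
  Sum = 84.9125 mg/L·h
Extrapolated tail: C_last / k_e = 9.52 / 0.162 = 58.765
AUC_0→∞ = 84.9125 + 58.765 = 143.6775 mg/L·h

AUC = 144 mg/L·h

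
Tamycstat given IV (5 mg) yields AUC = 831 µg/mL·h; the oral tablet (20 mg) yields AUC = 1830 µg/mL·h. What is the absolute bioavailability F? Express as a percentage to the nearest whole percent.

F = (AUC_ev / D_ev) / (AUC_iv / D_iv)
  = (1830/20) / (831/5)
  = 91.5 / 166.2 = 0.5505
  = 55.05%

F = 55%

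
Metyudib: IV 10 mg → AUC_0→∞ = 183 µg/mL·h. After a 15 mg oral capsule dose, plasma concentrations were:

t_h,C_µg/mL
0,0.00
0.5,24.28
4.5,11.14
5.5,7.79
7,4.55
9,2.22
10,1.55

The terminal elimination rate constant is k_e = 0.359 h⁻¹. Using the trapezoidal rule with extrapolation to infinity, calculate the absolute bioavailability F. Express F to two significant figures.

F = 0.40

Trapezoidal AUC_0→10 (oral capsule):
  [0→0.5]: (0.00+24.28)/2 × 0.5 = 6.07
  [0.5→4.5]: (24.28+11.14)/2 × 4 = 70.84
  [4.5→5.5]: (11.14+7.79)/2 × 1 = 9.465
  [5.5→7]: (7.79+4.55)/2 × 1.5 = 9.255
  [7→9]: (4.55+2.22)/2 × 2 = 6.77
  [9→10]: (2.22+1.55)/2 × 1 = 1.885
  Sum = 104.285 µg/mL·h
Tail: C_last/k_e = 1.55/0.359 = 4.318
AUC_0→∞ (oral capsule) = 104.285 + 4.318 = 108.603 µg/mL·h
F = (AUC_ev/D_ev)/(AUC_iv/D_iv) = (108.603/15)/(183/10) = 7.2402/18.3 = 0.3956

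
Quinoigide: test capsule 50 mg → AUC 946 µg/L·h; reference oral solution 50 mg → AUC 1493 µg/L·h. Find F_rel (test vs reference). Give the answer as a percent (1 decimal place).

F_rel = 63.4%

F_rel = (AUC_test/D_test) / (AUC_ref/D_ref)
      = (946/50) / (1493/50)
      = 18.92 / 29.86 = 0.6336 = 63.36%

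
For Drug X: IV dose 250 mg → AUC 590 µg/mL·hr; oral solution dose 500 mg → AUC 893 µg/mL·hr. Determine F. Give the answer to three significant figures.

F = (AUC_ev / D_ev) / (AUC_iv / D_iv)
  = (893/500) / (590/250)
  = 1.786 / 2.36 = 0.7568

F = 0.757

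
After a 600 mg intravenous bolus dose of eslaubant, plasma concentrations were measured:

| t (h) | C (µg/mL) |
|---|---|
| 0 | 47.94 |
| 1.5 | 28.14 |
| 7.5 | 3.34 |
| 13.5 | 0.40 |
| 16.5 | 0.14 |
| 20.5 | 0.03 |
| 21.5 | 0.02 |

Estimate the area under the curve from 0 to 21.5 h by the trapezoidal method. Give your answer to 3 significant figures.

Trapezoidal AUC_0→21.5:
  [0→1.5]: (47.94+28.14)/2 × 1.5 = 57.06
  [1.5→7.5]: (28.14+3.34)/2 × 6 = 94.44
  [7.5→13.5]: (3.34+0.40)/2 × 6 = 11.22
  [13.5→16.5]: (0.40+0.14)/2 × 3 = 0.81
  [16.5→20.5]: (0.14+0.03)/2 × 4 = 0.34
  [20.5→21.5]: (0.03+0.02)/2 × 1 = 0.025
  Sum = 163.895 µg/mL·h

AUC = 164 µg/mL·h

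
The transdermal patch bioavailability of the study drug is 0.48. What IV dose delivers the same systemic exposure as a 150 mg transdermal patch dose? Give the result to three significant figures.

Systemic exposure from an extravascular dose = F × D_ev, so the equivalent IV dose is F × D_ev.
D_iv = F × D_ev = 0.48 × 150 = 72 mg

D_iv = 72.0 mg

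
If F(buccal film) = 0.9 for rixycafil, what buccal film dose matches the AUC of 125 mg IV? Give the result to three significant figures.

For equal systemic exposure: F × D_ev = D_iv
D_ev = D_iv / F = 125 / 0.9 = 138.889 mg

D_buccal = 139 mg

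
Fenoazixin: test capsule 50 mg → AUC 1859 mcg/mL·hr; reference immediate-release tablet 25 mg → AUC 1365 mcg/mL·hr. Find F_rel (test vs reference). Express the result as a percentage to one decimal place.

F_rel = (AUC_test/D_test) / (AUC_ref/D_ref)
      = (1859/50) / (1365/25)
      = 37.18 / 54.6 = 0.6810 = 68.10%

F_rel = 68.1%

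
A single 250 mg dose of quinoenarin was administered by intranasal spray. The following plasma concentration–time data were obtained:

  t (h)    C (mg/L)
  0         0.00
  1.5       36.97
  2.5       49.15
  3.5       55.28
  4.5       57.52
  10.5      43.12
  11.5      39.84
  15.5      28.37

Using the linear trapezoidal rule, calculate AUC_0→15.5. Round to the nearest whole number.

Trapezoidal AUC_0→15.5:
  [0→1.5]: (0.00+36.97)/2 × 1.5 = 27.7275
  [1.5→2.5]: (36.97+49.15)/2 × 1 = 43.06
  [2.5→3.5]: (49.15+55.28)/2 × 1 = 52.215
  [3.5→4.5]: (55.28+57.52)/2 × 1 = 56.4
  [4.5→10.5]: (57.52+43.12)/2 × 6 = 301.92
  [10.5→11.5]: (43.12+39.84)/2 × 1 = 41.48
  [11.5→15.5]: (39.84+28.37)/2 × 4 = 136.42
  Sum = 659.2225 mg/L·h

AUC = 659 mg/L·h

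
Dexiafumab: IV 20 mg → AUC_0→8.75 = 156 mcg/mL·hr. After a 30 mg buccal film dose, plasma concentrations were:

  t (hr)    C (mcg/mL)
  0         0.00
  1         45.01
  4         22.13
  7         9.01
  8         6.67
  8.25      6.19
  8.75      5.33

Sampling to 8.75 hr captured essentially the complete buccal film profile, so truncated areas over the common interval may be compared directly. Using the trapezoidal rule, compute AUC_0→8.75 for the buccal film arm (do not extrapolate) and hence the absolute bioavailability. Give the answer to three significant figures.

Trapezoidal AUC_0→8.75 (buccal film):
  [0→1]: (0.00+45.01)/2 × 1 = 22.505
  [1→4]: (45.01+22.13)/2 × 3 = 100.71
  [4→7]: (22.13+9.01)/2 × 3 = 46.71
  [7→8]: (9.01+6.67)/2 × 1 = 7.84
  [8→8.25]: (6.67+6.19)/2 × 0.25 = 1.6075
  [8.25→8.75]: (6.19+5.33)/2 × 0.5 = 2.88
  Sum = 182.2525 mcg/mL·hr
F = (AUC_ev/D_ev)/(AUC_iv/D_iv) = (182.2525/30)/(156/20) = 6.07508/7.8 = 0.7789

F = 0.779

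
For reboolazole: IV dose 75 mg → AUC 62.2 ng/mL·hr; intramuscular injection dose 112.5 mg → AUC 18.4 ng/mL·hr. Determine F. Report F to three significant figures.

F = 0.197

F = (AUC_ev / D_ev) / (AUC_iv / D_iv)
  = (18.4/112.5) / (62.2/75)
  = 0.163556 / 0.829333 = 0.1972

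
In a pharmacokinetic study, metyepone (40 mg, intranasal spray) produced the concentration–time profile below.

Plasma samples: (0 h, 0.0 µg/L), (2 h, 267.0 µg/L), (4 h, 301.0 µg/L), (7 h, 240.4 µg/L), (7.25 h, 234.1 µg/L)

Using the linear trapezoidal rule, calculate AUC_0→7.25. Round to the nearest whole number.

Trapezoidal AUC_0→7.25:
  [0→2]: (0.0+267.0)/2 × 2 = 267.0
  [2→4]: (267.0+301.0)/2 × 2 = 568.0
  [4→7]: (301.0+240.4)/2 × 3 = 812.1
  [7→7.25]: (240.4+234.1)/2 × 0.25 = 59.3125
  Sum = 1706.4125 µg/L·h

AUC = 1706 µg/L·h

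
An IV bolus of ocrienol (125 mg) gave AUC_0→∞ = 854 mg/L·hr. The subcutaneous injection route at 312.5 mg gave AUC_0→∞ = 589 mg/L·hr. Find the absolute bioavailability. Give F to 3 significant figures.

F = 0.276

F = (AUC_ev / D_ev) / (AUC_iv / D_iv)
  = (589/312.5) / (854/125)
  = 1.8848 / 6.832 = 0.2759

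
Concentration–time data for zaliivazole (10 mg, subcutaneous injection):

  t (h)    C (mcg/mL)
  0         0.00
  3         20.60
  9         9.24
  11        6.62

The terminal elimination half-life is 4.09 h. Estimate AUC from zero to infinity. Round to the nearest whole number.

Trapezoidal AUC_0→11:
  [0→3]: (0.00+20.60)/2 × 3 = 30.9
  [3→9]: (20.60+9.24)/2 × 6 = 89.52
  [9→11]: (9.24+6.62)/2 × 2 = 15.86
  Sum = 136.28 mcg/mL·h
k_e = ln2 / t½ = 0.693147 / 4.09 = 0.1695 h^-1
Extrapolated tail: C_last / k_e = 6.62 / 0.1695 = 39.056
AUC_0→∞ = 136.28 + 39.056 = 175.336 mcg/mL·h

AUC = 175 mcg/mL·h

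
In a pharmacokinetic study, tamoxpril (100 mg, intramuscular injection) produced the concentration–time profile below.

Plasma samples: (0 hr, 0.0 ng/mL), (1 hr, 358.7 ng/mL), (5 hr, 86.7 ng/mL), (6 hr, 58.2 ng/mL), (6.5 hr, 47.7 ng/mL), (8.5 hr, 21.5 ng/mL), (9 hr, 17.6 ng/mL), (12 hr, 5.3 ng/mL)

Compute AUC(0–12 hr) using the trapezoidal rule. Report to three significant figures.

AUC = 1280 ng/mL·hr

Trapezoidal AUC_0→12:
  [0→1]: (0.0+358.7)/2 × 1 = 179.35
  [1→5]: (358.7+86.7)/2 × 4 = 890.8
  [5→6]: (86.7+58.2)/2 × 1 = 72.45
  [6→6.5]: (58.2+47.7)/2 × 0.5 = 26.475
  [6.5→8.5]: (47.7+21.5)/2 × 2 = 69.2
  [8.5→9]: (21.5+17.6)/2 × 0.5 = 9.775
  [9→12]: (17.6+5.3)/2 × 3 = 34.35
  Sum = 1282.4 ng/mL·hr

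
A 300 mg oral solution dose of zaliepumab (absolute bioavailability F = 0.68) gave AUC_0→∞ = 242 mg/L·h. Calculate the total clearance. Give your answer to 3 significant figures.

CL = F × Dose / AUC_0→∞
   = 0.68 × 300 / 242 = 0.842975 L/h

CL = 0.843 L/h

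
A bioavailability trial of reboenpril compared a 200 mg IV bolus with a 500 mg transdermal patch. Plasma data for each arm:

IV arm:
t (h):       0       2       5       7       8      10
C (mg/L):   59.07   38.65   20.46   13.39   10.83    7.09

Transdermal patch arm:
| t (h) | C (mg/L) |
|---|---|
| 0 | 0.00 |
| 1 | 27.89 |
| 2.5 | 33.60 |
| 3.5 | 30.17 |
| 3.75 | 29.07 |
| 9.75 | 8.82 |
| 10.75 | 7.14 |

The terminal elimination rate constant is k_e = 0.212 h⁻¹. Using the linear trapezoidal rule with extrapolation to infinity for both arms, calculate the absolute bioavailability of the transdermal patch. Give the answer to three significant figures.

F = 0.359

Trapezoidal AUC_0→10 (IV):
  [0→2]: (59.07+38.65)/2 × 2 = 97.72
  [2→5]: (38.65+20.46)/2 × 3 = 88.665
  [5→7]: (20.46+13.39)/2 × 2 = 33.85
  [7→8]: (13.39+10.83)/2 × 1 = 12.11
  [8→10]: (10.83+7.09)/2 × 2 = 17.92
  Sum = 250.265 mg/L·h
IV tail: 7.09/0.212 = 33.443; AUC_iv,0→∞ = 250.265 + 33.443 = 283.708 mg/L·h
Trapezoidal AUC_0→10.75 (transdermal patch):
  [0→1]: (0.00+27.89)/2 × 1 = 13.945
  [1→2.5]: (27.89+33.60)/2 × 1.5 = 46.1175
  [2.5→3.5]: (33.60+30.17)/2 × 1 = 31.885
  [3.5→3.75]: (30.17+29.07)/2 × 0.25 = 7.405
  [3.75→9.75]: (29.07+8.82)/2 × 6 = 113.67
  [9.75→10.75]: (8.82+7.14)/2 × 1 = 7.98
  Sum = 221.0025 mg/L·h
transdermal patch tail: 7.14/0.212 = 33.679; AUC_ev,0→∞ = 221.0025 + 33.679 = 254.6815 mg/L·h
F = (AUC_ev/D_ev)/(AUC_iv/D_iv) = (254.6815/500)/(283.708/200) = 0.509363/1.41854 = 0.3591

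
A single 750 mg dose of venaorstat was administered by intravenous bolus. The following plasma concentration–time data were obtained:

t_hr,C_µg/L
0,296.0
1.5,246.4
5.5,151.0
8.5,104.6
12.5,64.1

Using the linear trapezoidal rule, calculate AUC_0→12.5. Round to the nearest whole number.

Trapezoidal AUC_0→12.5:
  [0→1.5]: (296.0+246.4)/2 × 1.5 = 406.8
  [1.5→5.5]: (246.4+151.0)/2 × 4 = 794.8
  [5.5→8.5]: (151.0+104.6)/2 × 3 = 383.4
  [8.5→12.5]: (104.6+64.1)/2 × 4 = 337.4
  Sum = 1922.4 µg/L·hr

AUC = 1922 µg/L·hr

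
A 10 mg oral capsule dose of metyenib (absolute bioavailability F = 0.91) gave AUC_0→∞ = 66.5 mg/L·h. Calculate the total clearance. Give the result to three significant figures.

CL = F × Dose / AUC_0→∞
   = 0.91 × 10 / 66.5 = 0.136842 L/h

CL = 0.137 L/h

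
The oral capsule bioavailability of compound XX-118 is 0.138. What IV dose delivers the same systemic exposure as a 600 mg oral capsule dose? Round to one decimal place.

D_iv = 82.8 mg

Systemic exposure from an extravascular dose = F × D_ev, so the equivalent IV dose is F × D_ev.
D_iv = F × D_ev = 0.138 × 600 = 82.8 mg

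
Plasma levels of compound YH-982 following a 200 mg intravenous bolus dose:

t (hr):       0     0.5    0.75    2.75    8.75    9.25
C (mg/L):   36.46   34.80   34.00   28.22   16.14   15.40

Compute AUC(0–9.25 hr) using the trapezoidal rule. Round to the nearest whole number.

AUC = 230 mg/L·hr

Trapezoidal AUC_0→9.25:
  [0→0.5]: (36.46+34.80)/2 × 0.5 = 17.815
  [0.5→0.75]: (34.80+34.00)/2 × 0.25 = 8.6
  [0.75→2.75]: (34.00+28.22)/2 × 2 = 62.22
  [2.75→8.75]: (28.22+16.14)/2 × 6 = 133.08
  [8.75→9.25]: (16.14+15.40)/2 × 0.5 = 7.885
  Sum = 229.6 mg/L·hr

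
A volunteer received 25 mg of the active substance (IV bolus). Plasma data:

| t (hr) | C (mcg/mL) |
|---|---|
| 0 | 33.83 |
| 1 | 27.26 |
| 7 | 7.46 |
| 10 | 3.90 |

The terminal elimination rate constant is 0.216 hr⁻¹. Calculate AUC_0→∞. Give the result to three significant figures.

Trapezoidal AUC_0→10:
  [0→1]: (33.83+27.26)/2 × 1 = 30.545
  [1→7]: (27.26+7.46)/2 × 6 = 104.16
  [7→10]: (7.46+3.90)/2 × 3 = 17.04
  Sum = 151.745 mcg/mL·hr
Extrapolated tail: C_last / k_e = 3.90 / 0.216 = 18.056
AUC_0→∞ = 151.745 + 18.056 = 169.801 mcg/mL·hr

AUC = 170 mcg/mL·hr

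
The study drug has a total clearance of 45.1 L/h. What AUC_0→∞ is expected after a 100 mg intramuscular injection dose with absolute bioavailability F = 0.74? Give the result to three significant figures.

AUC_0→∞ = F × Dose / CL
        = 0.74 × 100 / 45.1 = 1.6408 mg/L·h

AUC = 1.64 mg/L·h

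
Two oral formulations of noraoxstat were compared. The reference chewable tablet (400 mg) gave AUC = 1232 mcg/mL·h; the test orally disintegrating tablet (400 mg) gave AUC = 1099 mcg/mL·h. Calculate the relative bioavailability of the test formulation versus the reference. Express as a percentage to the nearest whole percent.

F_rel = 89%

F_rel = (AUC_test/D_test) / (AUC_ref/D_ref)
      = (1099/400) / (1232/400)
      = 2.7475 / 3.08 = 0.8920 = 89.20%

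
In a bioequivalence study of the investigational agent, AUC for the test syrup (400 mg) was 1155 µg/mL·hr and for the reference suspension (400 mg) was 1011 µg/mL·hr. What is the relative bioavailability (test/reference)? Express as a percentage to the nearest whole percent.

F_rel = (AUC_test/D_test) / (AUC_ref/D_ref)
      = (1155/400) / (1011/400)
      = 2.8875 / 2.5275 = 1.1424 = 114.24%

F_rel = 114%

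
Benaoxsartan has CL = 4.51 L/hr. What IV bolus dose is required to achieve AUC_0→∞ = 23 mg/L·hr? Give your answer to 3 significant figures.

Dose = 104 mg

Dose_iv = CL × AUC_0→∞
     = 4.51 × 23 = 103.73 mg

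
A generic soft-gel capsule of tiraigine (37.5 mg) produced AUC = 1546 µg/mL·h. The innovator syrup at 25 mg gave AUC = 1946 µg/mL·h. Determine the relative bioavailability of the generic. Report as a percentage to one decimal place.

F_rel = 53.0%

F_rel = (AUC_test/D_test) / (AUC_ref/D_ref)
      = (1546/37.5) / (1946/25)
      = 41.2267 / 77.84 = 0.5296 = 52.96%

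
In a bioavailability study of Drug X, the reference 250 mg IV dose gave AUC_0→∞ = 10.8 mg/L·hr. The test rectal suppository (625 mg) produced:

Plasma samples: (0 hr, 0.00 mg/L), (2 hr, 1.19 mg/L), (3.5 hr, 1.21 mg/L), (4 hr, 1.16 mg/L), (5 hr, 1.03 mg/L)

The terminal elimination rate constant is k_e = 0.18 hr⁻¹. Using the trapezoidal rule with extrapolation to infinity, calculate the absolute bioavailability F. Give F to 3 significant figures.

F = 0.385

Trapezoidal AUC_0→5 (rectal suppository):
  [0→2]: (0.00+1.19)/2 × 2 = 1.19
  [2→3.5]: (1.19+1.21)/2 × 1.5 = 1.8
  [3.5→4]: (1.21+1.16)/2 × 0.5 = 0.5925
  [4→5]: (1.16+1.03)/2 × 1 = 1.095
  Sum = 4.6775 mg/L·hr
Tail: C_last/k_e = 1.03/0.18 = 5.722
AUC_0→∞ (rectal suppository) = 4.6775 + 5.722 = 10.3995 mg/L·hr
F = (AUC_ev/D_ev)/(AUC_iv/D_iv) = (10.3995/625)/(10.8/250) = 0.0166392/0.0432 = 0.3852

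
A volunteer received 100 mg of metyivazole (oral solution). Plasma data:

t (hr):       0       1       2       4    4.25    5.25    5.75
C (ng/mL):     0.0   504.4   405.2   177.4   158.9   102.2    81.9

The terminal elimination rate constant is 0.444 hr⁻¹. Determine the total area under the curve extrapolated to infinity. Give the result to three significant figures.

AUC = 1690 ng/mL·hr

Trapezoidal AUC_0→5.75:
  [0→1]: (0.0+504.4)/2 × 1 = 252.2
  [1→2]: (504.4+405.2)/2 × 1 = 454.8
  [2→4]: (405.2+177.4)/2 × 2 = 582.6
  [4→4.25]: (177.4+158.9)/2 × 0.25 = 42.0375
  [4.25→5.25]: (158.9+102.2)/2 × 1 = 130.55
  [5.25→5.75]: (102.2+81.9)/2 × 0.5 = 46.025
  Sum = 1508.2125 ng/mL·hr
Extrapolated tail: C_last / k_e = 81.9 / 0.444 = 184.459
AUC_0→∞ = 1508.2125 + 184.459 = 1692.6715 ng/mL·hr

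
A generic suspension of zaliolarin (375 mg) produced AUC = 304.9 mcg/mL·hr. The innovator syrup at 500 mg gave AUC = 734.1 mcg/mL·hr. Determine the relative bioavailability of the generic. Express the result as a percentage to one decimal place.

F_rel = 55.4%

F_rel = (AUC_test/D_test) / (AUC_ref/D_ref)
      = (304.9/375) / (734.1/500)
      = 0.813067 / 1.4682 = 0.5538 = 55.38%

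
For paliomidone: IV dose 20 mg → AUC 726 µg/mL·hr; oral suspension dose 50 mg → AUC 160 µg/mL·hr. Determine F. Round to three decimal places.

F = (AUC_ev / D_ev) / (AUC_iv / D_iv)
  = (160/50) / (726/20)
  = 3.2 / 36.3 = 0.0882

F = 0.088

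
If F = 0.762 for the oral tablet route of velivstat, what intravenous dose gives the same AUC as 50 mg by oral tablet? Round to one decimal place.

D_iv = 38.1 mg

Systemic exposure from an extravascular dose = F × D_ev, so the equivalent IV dose is F × D_ev.
D_iv = F × D_ev = 0.762 × 50 = 38.1 mg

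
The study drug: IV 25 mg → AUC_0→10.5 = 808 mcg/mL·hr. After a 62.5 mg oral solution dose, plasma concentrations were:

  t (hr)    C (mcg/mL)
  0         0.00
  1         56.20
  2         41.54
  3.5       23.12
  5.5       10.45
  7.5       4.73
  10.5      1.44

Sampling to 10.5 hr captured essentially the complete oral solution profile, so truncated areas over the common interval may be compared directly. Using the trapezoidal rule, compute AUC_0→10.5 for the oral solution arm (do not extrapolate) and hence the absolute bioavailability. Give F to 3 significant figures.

F = 0.0908

Trapezoidal AUC_0→10.5 (oral solution):
  [0→1]: (0.00+56.20)/2 × 1 = 28.1
  [1→2]: (56.20+41.54)/2 × 1 = 48.87
  [2→3.5]: (41.54+23.12)/2 × 1.5 = 48.495
  [3.5→5.5]: (23.12+10.45)/2 × 2 = 33.57
  [5.5→7.5]: (10.45+4.73)/2 × 2 = 15.18
  [7.5→10.5]: (4.73+1.44)/2 × 3 = 9.255
  Sum = 183.47 mcg/mL·hr
F = (AUC_ev/D_ev)/(AUC_iv/D_iv) = (183.47/62.5)/(808/25) = 2.93552/32.32 = 0.0908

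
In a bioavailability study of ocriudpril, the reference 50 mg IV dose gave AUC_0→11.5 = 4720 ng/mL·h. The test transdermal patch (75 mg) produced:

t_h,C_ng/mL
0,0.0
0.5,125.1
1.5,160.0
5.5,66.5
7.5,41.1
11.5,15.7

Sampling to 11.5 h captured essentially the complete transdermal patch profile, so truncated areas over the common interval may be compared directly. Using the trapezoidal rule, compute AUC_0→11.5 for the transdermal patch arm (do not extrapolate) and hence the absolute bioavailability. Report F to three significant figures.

Trapezoidal AUC_0→11.5 (transdermal patch):
  [0→0.5]: (0.0+125.1)/2 × 0.5 = 31.275
  [0.5→1.5]: (125.1+160.0)/2 × 1 = 142.55
  [1.5→5.5]: (160.0+66.5)/2 × 4 = 453.0
  [5.5→7.5]: (66.5+41.1)/2 × 2 = 107.6
  [7.5→11.5]: (41.1+15.7)/2 × 4 = 113.6
  Sum = 848.025 ng/mL·h
F = (AUC_ev/D_ev)/(AUC_iv/D_iv) = (848.025/75)/(4720/50) = 11.307/94.4 = 0.1198

F = 0.120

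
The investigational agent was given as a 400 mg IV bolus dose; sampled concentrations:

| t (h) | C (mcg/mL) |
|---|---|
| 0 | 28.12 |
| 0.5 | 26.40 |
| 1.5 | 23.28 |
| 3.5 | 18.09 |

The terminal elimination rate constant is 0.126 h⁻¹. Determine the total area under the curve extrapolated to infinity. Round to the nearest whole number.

AUC = 223 mcg/mL·h

Trapezoidal AUC_0→3.5:
  [0→0.5]: (28.12+26.40)/2 × 0.5 = 13.63
  [0.5→1.5]: (26.40+23.28)/2 × 1 = 24.84
  [1.5→3.5]: (23.28+18.09)/2 × 2 = 41.37
  Sum = 79.84 mcg/mL·h
Extrapolated tail: C_last / k_e = 18.09 / 0.126 = 143.571
AUC_0→∞ = 79.84 + 143.571 = 223.411 mcg/mL·h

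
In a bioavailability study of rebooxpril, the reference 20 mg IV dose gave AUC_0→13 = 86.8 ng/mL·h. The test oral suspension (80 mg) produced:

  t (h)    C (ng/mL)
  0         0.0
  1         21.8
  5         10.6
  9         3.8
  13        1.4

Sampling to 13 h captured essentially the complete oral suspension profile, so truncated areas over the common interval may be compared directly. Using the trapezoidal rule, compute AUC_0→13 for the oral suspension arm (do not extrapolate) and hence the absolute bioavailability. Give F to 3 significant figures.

Trapezoidal AUC_0→13 (oral suspension):
  [0→1]: (0.0+21.8)/2 × 1 = 10.9
  [1→5]: (21.8+10.6)/2 × 4 = 64.8
  [5→9]: (10.6+3.8)/2 × 4 = 28.8
  [9→13]: (3.8+1.4)/2 × 4 = 10.4
  Sum = 114.9 ng/mL·h
F = (AUC_ev/D_ev)/(AUC_iv/D_iv) = (114.9/80)/(86.8/20) = 1.43625/4.34 = 0.3309

F = 0.331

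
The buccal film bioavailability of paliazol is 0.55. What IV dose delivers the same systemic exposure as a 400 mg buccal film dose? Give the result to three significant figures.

D_iv = 220 mg

Systemic exposure from an extravascular dose = F × D_ev, so the equivalent IV dose is F × D_ev.
D_iv = F × D_ev = 0.55 × 400 = 220 mg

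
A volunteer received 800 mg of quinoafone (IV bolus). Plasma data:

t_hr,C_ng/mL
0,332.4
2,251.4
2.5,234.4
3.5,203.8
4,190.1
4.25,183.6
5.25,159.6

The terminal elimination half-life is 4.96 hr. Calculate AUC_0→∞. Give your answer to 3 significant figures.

AUC = 2380 ng/mL·hr

Trapezoidal AUC_0→5.25:
  [0→2]: (332.4+251.4)/2 × 2 = 583.8
  [2→2.5]: (251.4+234.4)/2 × 0.5 = 121.45
  [2.5→3.5]: (234.4+203.8)/2 × 1 = 219.1
  [3.5→4]: (203.8+190.1)/2 × 0.5 = 98.475
  [4→4.25]: (190.1+183.6)/2 × 0.25 = 46.7125
  [4.25→5.25]: (183.6+159.6)/2 × 1 = 171.6
  Sum = 1241.1375 ng/mL·hr
k_e = ln2 / t½ = 0.693147 / 4.96 = 0.1397 hr^-1
Extrapolated tail: C_last / k_e = 159.6 / 0.1397 = 1142.448
AUC_0→∞ = 1241.1375 + 1142.448 = 2383.5855 ng/mL·hr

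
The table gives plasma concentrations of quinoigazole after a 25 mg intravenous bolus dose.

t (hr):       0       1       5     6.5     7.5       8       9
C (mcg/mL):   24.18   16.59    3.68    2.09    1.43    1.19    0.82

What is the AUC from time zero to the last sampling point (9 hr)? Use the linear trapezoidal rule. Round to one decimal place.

Trapezoidal AUC_0→9:
  [0→1]: (24.18+16.59)/2 × 1 = 20.385
  [1→5]: (16.59+3.68)/2 × 4 = 40.54
  [5→6.5]: (3.68+2.09)/2 × 1.5 = 4.3275
  [6.5→7.5]: (2.09+1.43)/2 × 1 = 1.76
  [7.5→8]: (1.43+1.19)/2 × 0.5 = 0.655
  [8→9]: (1.19+0.82)/2 × 1 = 1.005
  Sum = 68.6725 mcg/mL·hr

AUC = 68.7 mcg/mL·hr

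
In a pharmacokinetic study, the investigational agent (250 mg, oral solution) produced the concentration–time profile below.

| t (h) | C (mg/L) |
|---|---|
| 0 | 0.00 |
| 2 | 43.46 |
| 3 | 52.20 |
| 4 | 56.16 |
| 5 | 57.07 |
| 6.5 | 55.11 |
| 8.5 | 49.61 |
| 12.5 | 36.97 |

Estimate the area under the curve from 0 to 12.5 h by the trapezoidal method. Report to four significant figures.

Trapezoidal AUC_0→12.5:
  [0→2]: (0.00+43.46)/2 × 2 = 43.46
  [2→3]: (43.46+52.20)/2 × 1 = 47.83
  [3→4]: (52.20+56.16)/2 × 1 = 54.18
  [4→5]: (56.16+57.07)/2 × 1 = 56.615
  [5→6.5]: (57.07+55.11)/2 × 1.5 = 84.135
  [6.5→8.5]: (55.11+49.61)/2 × 2 = 104.72
  [8.5→12.5]: (49.61+36.97)/2 × 4 = 173.16
  Sum = 564.1 mg/L·h

AUC = 564.1 mg/L·h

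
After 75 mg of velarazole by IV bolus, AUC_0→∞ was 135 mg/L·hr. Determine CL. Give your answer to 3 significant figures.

CL = Dose_iv / AUC_0→∞
   = 75 / 135 = 0.555556 L/hr

CL = 0.556 L/hr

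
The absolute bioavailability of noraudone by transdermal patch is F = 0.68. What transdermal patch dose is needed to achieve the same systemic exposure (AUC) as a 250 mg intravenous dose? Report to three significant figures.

For equal systemic exposure: F × D_ev = D_iv
D_ev = D_iv / F = 250 / 0.68 = 367.647 mg

D_transdermal = 368 mg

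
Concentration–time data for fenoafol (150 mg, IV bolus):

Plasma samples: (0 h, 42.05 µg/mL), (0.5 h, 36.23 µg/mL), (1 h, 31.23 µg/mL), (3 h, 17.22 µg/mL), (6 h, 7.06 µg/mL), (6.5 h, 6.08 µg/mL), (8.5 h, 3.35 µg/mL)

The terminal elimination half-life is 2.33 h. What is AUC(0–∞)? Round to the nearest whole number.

AUC = 145 µg/mL·h

Trapezoidal AUC_0→8.5:
  [0→0.5]: (42.05+36.23)/2 × 0.5 = 19.57
  [0.5→1]: (36.23+31.23)/2 × 0.5 = 16.865
  [1→3]: (31.23+17.22)/2 × 2 = 48.45
  [3→6]: (17.22+7.06)/2 × 3 = 36.42
  [6→6.5]: (7.06+6.08)/2 × 0.5 = 3.285
  [6.5→8.5]: (6.08+3.35)/2 × 2 = 9.43
  Sum = 134.02 µg/mL·h
k_e = ln2 / t½ = 0.693147 / 2.33 = 0.2975 h^-1
Extrapolated tail: C_last / k_e = 3.35 / 0.2975 = 11.261
AUC_0→∞ = 134.02 + 11.261 = 145.281 µg/mL·h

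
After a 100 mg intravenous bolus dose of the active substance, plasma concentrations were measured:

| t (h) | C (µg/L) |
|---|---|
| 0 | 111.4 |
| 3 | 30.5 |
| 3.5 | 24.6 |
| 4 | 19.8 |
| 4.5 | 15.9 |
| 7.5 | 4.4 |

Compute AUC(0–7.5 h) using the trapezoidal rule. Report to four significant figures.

AUC = 277.1 µg/L·h

Trapezoidal AUC_0→7.5:
  [0→3]: (111.4+30.5)/2 × 3 = 212.85
  [3→3.5]: (30.5+24.6)/2 × 0.5 = 13.775
  [3.5→4]: (24.6+19.8)/2 × 0.5 = 11.1
  [4→4.5]: (19.8+15.9)/2 × 0.5 = 8.925
  [4.5→7.5]: (15.9+4.4)/2 × 3 = 30.45
  Sum = 277.1 µg/L·h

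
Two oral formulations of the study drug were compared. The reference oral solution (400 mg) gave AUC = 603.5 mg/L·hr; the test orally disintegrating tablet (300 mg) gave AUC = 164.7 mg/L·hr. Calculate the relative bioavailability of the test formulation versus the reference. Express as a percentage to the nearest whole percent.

F_rel = (AUC_test/D_test) / (AUC_ref/D_ref)
      = (164.7/300) / (603.5/400)
      = 0.549 / 1.50875 = 0.3639 = 36.39%

F_rel = 36%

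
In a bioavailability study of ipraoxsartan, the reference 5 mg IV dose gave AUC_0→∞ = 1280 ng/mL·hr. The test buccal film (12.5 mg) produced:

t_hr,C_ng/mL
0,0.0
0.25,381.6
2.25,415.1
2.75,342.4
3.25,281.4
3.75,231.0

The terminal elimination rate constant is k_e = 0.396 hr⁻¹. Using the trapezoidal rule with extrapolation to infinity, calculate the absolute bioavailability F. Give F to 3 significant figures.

F = 0.594

Trapezoidal AUC_0→3.75 (buccal film):
  [0→0.25]: (0.0+381.6)/2 × 0.25 = 47.7
  [0.25→2.25]: (381.6+415.1)/2 × 2 = 796.7
  [2.25→2.75]: (415.1+342.4)/2 × 0.5 = 189.375
  [2.75→3.25]: (342.4+281.4)/2 × 0.5 = 155.95
  [3.25→3.75]: (281.4+231.0)/2 × 0.5 = 128.1
  Sum = 1317.825 ng/mL·hr
Tail: C_last/k_e = 231.0/0.396 = 583.333
AUC_0→∞ (buccal film) = 1317.825 + 583.333 = 1901.158 ng/mL·hr
F = (AUC_ev/D_ev)/(AUC_iv/D_iv) = (1901.158/12.5)/(1280/5) = 152.09264/256 = 0.5941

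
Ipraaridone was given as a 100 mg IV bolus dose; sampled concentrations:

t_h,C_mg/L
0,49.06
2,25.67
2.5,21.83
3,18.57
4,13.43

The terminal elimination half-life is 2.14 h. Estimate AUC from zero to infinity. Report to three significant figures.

AUC = 154 mg/L·h

Trapezoidal AUC_0→4:
  [0→2]: (49.06+25.67)/2 × 2 = 74.73
  [2→2.5]: (25.67+21.83)/2 × 0.5 = 11.875
  [2.5→3]: (21.83+18.57)/2 × 0.5 = 10.1
  [3→4]: (18.57+13.43)/2 × 1 = 16.0
  Sum = 112.705 mg/L·h
k_e = ln2 / t½ = 0.693147 / 2.14 = 0.3239 h^-1
Extrapolated tail: C_last / k_e = 13.43 / 0.3239 = 41.463
AUC_0→∞ = 112.705 + 41.463 = 154.168 mg/L·h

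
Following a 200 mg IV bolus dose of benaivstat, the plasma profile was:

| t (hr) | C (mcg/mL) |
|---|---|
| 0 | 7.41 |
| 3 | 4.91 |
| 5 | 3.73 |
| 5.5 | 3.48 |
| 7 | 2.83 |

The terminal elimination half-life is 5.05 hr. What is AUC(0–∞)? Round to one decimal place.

AUC = 54.3 mcg/mL·hr

Trapezoidal AUC_0→7:
  [0→3]: (7.41+4.91)/2 × 3 = 18.48
  [3→5]: (4.91+3.73)/2 × 2 = 8.64
  [5→5.5]: (3.73+3.48)/2 × 0.5 = 1.8025
  [5.5→7]: (3.48+2.83)/2 × 1.5 = 4.7325
  Sum = 33.655 mcg/mL·hr
k_e = ln2 / t½ = 0.693147 / 5.05 = 0.1373 hr^-1
Extrapolated tail: C_last / k_e = 2.83 / 0.1373 = 20.612
AUC_0→∞ = 33.655 + 20.612 = 54.267 mcg/mL·hr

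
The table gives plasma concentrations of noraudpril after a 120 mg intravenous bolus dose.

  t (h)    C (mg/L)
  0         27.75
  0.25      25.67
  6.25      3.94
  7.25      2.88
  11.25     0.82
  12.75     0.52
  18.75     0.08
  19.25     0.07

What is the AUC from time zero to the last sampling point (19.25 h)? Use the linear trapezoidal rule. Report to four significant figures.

AUC = 109.2 mg/L·h

Trapezoidal AUC_0→19.25:
  [0→0.25]: (27.75+25.67)/2 × 0.25 = 6.6775
  [0.25→6.25]: (25.67+3.94)/2 × 6 = 88.83
  [6.25→7.25]: (3.94+2.88)/2 × 1 = 3.41
  [7.25→11.25]: (2.88+0.82)/2 × 4 = 7.4
  [11.25→12.75]: (0.82+0.52)/2 × 1.5 = 1.005
  [12.75→18.75]: (0.52+0.08)/2 × 6 = 1.8
  [18.75→19.25]: (0.08+0.07)/2 × 0.5 = 0.0375
  Sum = 109.16 mg/L·h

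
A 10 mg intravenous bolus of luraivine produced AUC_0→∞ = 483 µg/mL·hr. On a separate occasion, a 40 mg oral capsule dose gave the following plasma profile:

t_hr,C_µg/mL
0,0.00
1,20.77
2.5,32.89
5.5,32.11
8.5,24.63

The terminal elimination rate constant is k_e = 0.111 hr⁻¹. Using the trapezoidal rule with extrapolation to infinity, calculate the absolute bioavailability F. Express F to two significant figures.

F = 0.24

Trapezoidal AUC_0→8.5 (oral capsule):
  [0→1]: (0.00+20.77)/2 × 1 = 10.385
  [1→2.5]: (20.77+32.89)/2 × 1.5 = 40.245
  [2.5→5.5]: (32.89+32.11)/2 × 3 = 97.5
  [5.5→8.5]: (32.11+24.63)/2 × 3 = 85.11
  Sum = 233.24 µg/mL·hr
Tail: C_last/k_e = 24.63/0.111 = 221.892
AUC_0→∞ (oral capsule) = 233.24 + 221.892 = 455.132 µg/mL·hr
F = (AUC_ev/D_ev)/(AUC_iv/D_iv) = (455.132/40)/(483/10) = 11.3783/48.3 = 0.2356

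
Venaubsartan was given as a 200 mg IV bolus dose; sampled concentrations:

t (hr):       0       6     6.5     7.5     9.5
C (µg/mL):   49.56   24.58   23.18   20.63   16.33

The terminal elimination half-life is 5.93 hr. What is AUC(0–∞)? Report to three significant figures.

Trapezoidal AUC_0→9.5:
  [0→6]: (49.56+24.58)/2 × 6 = 222.42
  [6→6.5]: (24.58+23.18)/2 × 0.5 = 11.94
  [6.5→7.5]: (23.18+20.63)/2 × 1 = 21.905
  [7.5→9.5]: (20.63+16.33)/2 × 2 = 36.96
  Sum = 293.225 µg/mL·hr
k_e = ln2 / t½ = 0.693147 / 5.93 = 0.1169 hr^-1
Extrapolated tail: C_last / k_e = 16.33 / 0.1169 = 139.692
AUC_0→∞ = 293.225 + 139.692 = 432.917 µg/mL·hr

AUC = 433 µg/mL·hr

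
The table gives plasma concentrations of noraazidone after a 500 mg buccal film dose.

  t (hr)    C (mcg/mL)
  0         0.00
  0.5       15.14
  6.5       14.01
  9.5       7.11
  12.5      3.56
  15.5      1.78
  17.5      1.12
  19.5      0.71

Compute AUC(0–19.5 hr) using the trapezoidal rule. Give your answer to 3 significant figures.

AUC = 152 mcg/mL·hr

Trapezoidal AUC_0→19.5:
  [0→0.5]: (0.00+15.14)/2 × 0.5 = 3.785
  [0.5→6.5]: (15.14+14.01)/2 × 6 = 87.45
  [6.5→9.5]: (14.01+7.11)/2 × 3 = 31.68
  [9.5→12.5]: (7.11+3.56)/2 × 3 = 16.005
  [12.5→15.5]: (3.56+1.78)/2 × 3 = 8.01
  [15.5→17.5]: (1.78+1.12)/2 × 2 = 2.9
  [17.5→19.5]: (1.12+0.71)/2 × 2 = 1.83
  Sum = 151.66 mcg/mL·hr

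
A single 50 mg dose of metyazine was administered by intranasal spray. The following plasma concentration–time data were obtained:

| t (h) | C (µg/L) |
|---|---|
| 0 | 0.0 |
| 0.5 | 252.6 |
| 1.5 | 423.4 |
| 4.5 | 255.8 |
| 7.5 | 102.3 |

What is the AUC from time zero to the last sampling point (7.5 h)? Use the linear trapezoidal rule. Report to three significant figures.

Trapezoidal AUC_0→7.5:
  [0→0.5]: (0.0+252.6)/2 × 0.5 = 63.15
  [0.5→1.5]: (252.6+423.4)/2 × 1 = 338.0
  [1.5→4.5]: (423.4+255.8)/2 × 3 = 1018.8
  [4.5→7.5]: (255.8+102.3)/2 × 3 = 537.15
  Sum = 1957.1 µg/L·h

AUC = 1960 µg/L·h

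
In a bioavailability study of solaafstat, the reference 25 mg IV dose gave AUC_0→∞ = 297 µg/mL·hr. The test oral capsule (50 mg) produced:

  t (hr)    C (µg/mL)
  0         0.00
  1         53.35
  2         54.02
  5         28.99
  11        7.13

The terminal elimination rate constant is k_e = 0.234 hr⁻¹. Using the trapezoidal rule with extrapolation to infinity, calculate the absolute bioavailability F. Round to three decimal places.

Trapezoidal AUC_0→11 (oral capsule):
  [0→1]: (0.00+53.35)/2 × 1 = 26.675
  [1→2]: (53.35+54.02)/2 × 1 = 53.685
  [2→5]: (54.02+28.99)/2 × 3 = 124.515
  [5→11]: (28.99+7.13)/2 × 6 = 108.36
  Sum = 313.235 µg/mL·hr
Tail: C_last/k_e = 7.13/0.234 = 30.470
AUC_0→∞ (oral capsule) = 313.235 + 30.470 = 343.705 µg/mL·hr
F = (AUC_ev/D_ev)/(AUC_iv/D_iv) = (343.705/50)/(297/25) = 6.8741/11.88 = 0.5786

F = 0.579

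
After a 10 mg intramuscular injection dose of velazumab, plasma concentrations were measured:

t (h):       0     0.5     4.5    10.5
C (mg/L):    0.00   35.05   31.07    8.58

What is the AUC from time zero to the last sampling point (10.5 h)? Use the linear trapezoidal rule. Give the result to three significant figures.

AUC = 260 mg/L·h

Trapezoidal AUC_0→10.5:
  [0→0.5]: (0.00+35.05)/2 × 0.5 = 8.7625
  [0.5→4.5]: (35.05+31.07)/2 × 4 = 132.24
  [4.5→10.5]: (31.07+8.58)/2 × 6 = 118.95
  Sum = 259.9525 mg/L·h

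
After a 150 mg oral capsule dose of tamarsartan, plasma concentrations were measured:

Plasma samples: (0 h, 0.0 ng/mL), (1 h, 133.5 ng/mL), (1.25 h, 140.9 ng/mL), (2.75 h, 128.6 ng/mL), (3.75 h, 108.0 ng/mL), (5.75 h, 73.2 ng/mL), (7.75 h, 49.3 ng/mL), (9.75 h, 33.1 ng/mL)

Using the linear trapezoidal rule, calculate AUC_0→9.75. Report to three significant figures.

AUC = 808 ng/mL·h

Trapezoidal AUC_0→9.75:
  [0→1]: (0.0+133.5)/2 × 1 = 66.75
  [1→1.25]: (133.5+140.9)/2 × 0.25 = 34.3
  [1.25→2.75]: (140.9+128.6)/2 × 1.5 = 202.125
  [2.75→3.75]: (128.6+108.0)/2 × 1 = 118.3
  [3.75→5.75]: (108.0+73.2)/2 × 2 = 181.2
  [5.75→7.75]: (73.2+49.3)/2 × 2 = 122.5
  [7.75→9.75]: (49.3+33.1)/2 × 2 = 82.4
  Sum = 807.575 ng/mL·h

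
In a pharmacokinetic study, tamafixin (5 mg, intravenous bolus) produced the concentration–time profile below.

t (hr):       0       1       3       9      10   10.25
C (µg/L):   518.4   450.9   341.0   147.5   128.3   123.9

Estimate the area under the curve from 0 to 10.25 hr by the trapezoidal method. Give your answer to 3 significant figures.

AUC = 2910 µg/L·hr

Trapezoidal AUC_0→10.25:
  [0→1]: (518.4+450.9)/2 × 1 = 484.65
  [1→3]: (450.9+341.0)/2 × 2 = 791.9
  [3→9]: (341.0+147.5)/2 × 6 = 1465.5
  [9→10]: (147.5+128.3)/2 × 1 = 137.9
  [10→10.25]: (128.3+123.9)/2 × 0.25 = 31.525
  Sum = 2911.475 µg/L·hr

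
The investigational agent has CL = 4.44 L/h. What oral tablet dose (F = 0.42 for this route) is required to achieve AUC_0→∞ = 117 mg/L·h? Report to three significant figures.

Dose = CL × AUC_0→∞ / F
     = 4.44 × 117 / 0.42 = 1236.86 mg

Dose = 1240 mg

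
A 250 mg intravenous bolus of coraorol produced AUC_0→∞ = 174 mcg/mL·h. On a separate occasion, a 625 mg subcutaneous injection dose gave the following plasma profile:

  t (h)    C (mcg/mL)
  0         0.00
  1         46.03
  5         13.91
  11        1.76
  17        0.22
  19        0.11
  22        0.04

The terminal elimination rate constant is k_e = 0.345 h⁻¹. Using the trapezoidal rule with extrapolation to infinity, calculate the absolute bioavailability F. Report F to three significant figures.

Trapezoidal AUC_0→22 (subcutaneous injection):
  [0→1]: (0.00+46.03)/2 × 1 = 23.015
  [1→5]: (46.03+13.91)/2 × 4 = 119.88
  [5→11]: (13.91+1.76)/2 × 6 = 47.01
  [11→17]: (1.76+0.22)/2 × 6 = 5.94
  [17→19]: (0.22+0.11)/2 × 2 = 0.33
  [19→22]: (0.11+0.04)/2 × 3 = 0.225
  Sum = 196.4 mcg/mL·h
Tail: C_last/k_e = 0.04/0.345 = 0.116
AUC_0→∞ (subcutaneous injection) = 196.4 + 0.116 = 196.516 mcg/mL·h
F = (AUC_ev/D_ev)/(AUC_iv/D_iv) = (196.516/625)/(174/250) = 0.3144256/0.696 = 0.4518

F = 0.452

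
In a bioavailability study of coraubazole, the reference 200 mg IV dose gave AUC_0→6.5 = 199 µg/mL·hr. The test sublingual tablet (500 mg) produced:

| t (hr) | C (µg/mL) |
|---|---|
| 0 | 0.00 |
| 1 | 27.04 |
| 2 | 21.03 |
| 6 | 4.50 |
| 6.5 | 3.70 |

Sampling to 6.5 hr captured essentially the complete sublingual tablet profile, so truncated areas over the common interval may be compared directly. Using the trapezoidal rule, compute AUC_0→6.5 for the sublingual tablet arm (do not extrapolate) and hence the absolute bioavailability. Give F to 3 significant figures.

Trapezoidal AUC_0→6.5 (sublingual tablet):
  [0→1]: (0.00+27.04)/2 × 1 = 13.52
  [1→2]: (27.04+21.03)/2 × 1 = 24.035
  [2→6]: (21.03+4.50)/2 × 4 = 51.06
  [6→6.5]: (4.50+3.70)/2 × 0.5 = 2.05
  Sum = 90.665 µg/mL·hr
F = (AUC_ev/D_ev)/(AUC_iv/D_iv) = (90.665/500)/(199/200) = 0.18133/0.995 = 0.1822

F = 0.182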